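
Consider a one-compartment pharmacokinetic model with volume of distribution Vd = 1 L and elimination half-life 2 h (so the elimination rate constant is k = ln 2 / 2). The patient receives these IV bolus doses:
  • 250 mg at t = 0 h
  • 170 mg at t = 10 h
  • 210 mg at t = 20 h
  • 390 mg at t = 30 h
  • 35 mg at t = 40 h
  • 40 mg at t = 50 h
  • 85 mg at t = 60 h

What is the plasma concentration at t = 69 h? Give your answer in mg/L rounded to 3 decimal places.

k = ln 2 / 2 = 0.34657 per h
Dose 1 (250 mg at t=0 h): 250·exp(−0.34657·69) = 0.000 mg/L
Dose 2 (170 mg at t=10 h): 170·exp(−0.34657·59) = 0.000 mg/L
Dose 3 (210 mg at t=20 h): 210·exp(−0.34657·49) = 0.000 mg/L
Dose 4 (390 mg at t=30 h): 390·exp(−0.34657·39) = 0.001 mg/L
Dose 5 (35 mg at t=40 h): 35·exp(−0.34657·29) = 0.002 mg/L
Dose 6 (40 mg at t=50 h): 40·exp(−0.34657·19) = 0.055 mg/L
Dose 7 (85 mg at t=60 h): 85·exp(−0.34657·9) = 3.757 mg/L
C(69) = 0.000 + 0.000 + 0.000 + 0.001 + 0.002 + 0.055 + 3.757 = 3.814 mg/L

3.814 mg/L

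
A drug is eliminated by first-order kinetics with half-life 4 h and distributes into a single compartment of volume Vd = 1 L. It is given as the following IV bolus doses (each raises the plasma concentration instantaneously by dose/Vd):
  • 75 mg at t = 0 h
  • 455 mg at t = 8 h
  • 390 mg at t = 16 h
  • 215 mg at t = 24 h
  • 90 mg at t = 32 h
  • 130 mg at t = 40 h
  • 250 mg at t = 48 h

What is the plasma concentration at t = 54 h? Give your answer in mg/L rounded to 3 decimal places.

103.757 mg/L

k = ln 2 / 4 = 0.17329 per h
Dose 1 (75 mg at t=0 h): 75·exp(−0.17329·54) = 0.006 mg/L
Dose 2 (455 mg at t=8 h): 455·exp(−0.17329·46) = 0.157 mg/L
Dose 3 (390 mg at t=16 h): 390·exp(−0.17329·38) = 0.539 mg/L
Dose 4 (215 mg at t=24 h): 215·exp(−0.17329·30) = 1.188 mg/L
Dose 5 (90 mg at t=32 h): 90·exp(−0.17329·22) = 1.989 mg/L
Dose 6 (130 mg at t=40 h): 130·exp(−0.17329·14) = 11.490 mg/L
Dose 7 (250 mg at t=48 h): 250·exp(−0.17329·6) = 88.388 mg/L
C(54) = 0.006 + 0.157 + 0.539 + 1.188 + 1.989 + 11.490 + 88.388 = 103.757 mg/L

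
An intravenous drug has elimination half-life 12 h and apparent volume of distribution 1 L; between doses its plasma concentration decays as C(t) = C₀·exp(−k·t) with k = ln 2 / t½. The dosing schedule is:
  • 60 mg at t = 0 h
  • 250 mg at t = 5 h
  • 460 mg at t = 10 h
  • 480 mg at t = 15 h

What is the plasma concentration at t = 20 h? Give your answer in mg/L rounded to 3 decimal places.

741.771 mg/L

k = ln 2 / 12 = 0.05776 per h
Dose 1 (60 mg at t=0 h): 60·exp(−0.05776·20) = 18.899 mg/L
Dose 2 (250 mg at t=5 h): 250·exp(−0.05776·15) = 105.112 mg/L
Dose 3 (460 mg at t=10 h): 460·exp(−0.05776·10) = 258.166 mg/L
Dose 4 (480 mg at t=15 h): 480·exp(−0.05776·5) = 359.594 mg/L
C(20) = 18.899 + 105.112 + 258.166 + 359.594 = 741.771 mg/L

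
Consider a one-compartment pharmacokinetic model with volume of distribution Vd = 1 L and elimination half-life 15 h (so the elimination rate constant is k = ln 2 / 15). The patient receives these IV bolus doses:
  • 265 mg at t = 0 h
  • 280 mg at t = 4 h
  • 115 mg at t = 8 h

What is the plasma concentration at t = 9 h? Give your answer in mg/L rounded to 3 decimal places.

506.878 mg/L

k = ln 2 / 15 = 0.04621 per h
Dose 1 (265 mg at t=0 h): 265·exp(−0.04621·9) = 174.835 mg/L
Dose 2 (280 mg at t=4 h): 280·exp(−0.04621·5) = 222.236 mg/L
Dose 3 (115 mg at t=8 h): 115·exp(−0.04621·1) = 109.807 mg/L
C(9) = 174.835 + 222.236 + 109.807 = 506.878 mg/L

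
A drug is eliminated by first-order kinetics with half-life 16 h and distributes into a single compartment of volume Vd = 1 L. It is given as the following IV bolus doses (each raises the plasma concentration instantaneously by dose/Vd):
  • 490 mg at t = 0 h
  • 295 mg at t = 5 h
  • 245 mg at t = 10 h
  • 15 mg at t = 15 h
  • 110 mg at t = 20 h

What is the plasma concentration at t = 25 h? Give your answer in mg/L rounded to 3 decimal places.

516.155 mg/L

k = ln 2 / 16 = 0.04332 per h
Dose 1 (490 mg at t=0 h): 490·exp(−0.04332·25) = 165.896 mg/L
Dose 2 (295 mg at t=5 h): 295·exp(−0.04332·20) = 124.032 mg/L
Dose 3 (245 mg at t=10 h): 245·exp(−0.04332·15) = 127.924 mg/L
Dose 4 (15 mg at t=15 h): 15·exp(−0.04332·10) = 9.726 mg/L
Dose 5 (110 mg at t=20 h): 110·exp(−0.04332·5) = 88.577 mg/L
C(25) = 165.896 + 124.032 + 127.924 + 9.726 + 88.577 = 516.155 mg/L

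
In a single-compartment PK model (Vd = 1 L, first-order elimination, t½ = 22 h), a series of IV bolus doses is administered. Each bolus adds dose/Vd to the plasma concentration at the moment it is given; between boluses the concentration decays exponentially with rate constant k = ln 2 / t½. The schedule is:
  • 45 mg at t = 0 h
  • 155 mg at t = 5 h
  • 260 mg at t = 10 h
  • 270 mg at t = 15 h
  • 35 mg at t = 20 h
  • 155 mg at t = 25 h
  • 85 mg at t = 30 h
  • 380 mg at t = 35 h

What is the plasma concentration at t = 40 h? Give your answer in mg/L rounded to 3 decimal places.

789.980 mg/L

k = ln 2 / 22 = 0.03151 per h
Dose 1 (45 mg at t=0 h): 45·exp(−0.03151·40) = 12.761 mg/L
Dose 2 (155 mg at t=5 h): 155·exp(−0.03151·35) = 51.454 mg/L
Dose 3 (260 mg at t=10 h): 260·exp(−0.03151·30) = 101.036 mg/L
Dose 4 (270 mg at t=15 h): 270·exp(−0.03151·25) = 122.824 mg/L
Dose 5 (35 mg at t=20 h): 35·exp(−0.03151·20) = 18.638 mg/L
Dose 6 (155 mg at t=25 h): 155·exp(−0.03151·15) = 96.624 mg/L
Dose 7 (85 mg at t=30 h): 85·exp(−0.03151·10) = 62.028 mg/L
Dose 8 (380 mg at t=35 h): 380·exp(−0.03151·5) = 324.614 mg/L
C(40) = 12.761 + 51.454 + 101.036 + 122.824 + 18.638 + 96.624 + 62.028 + 324.614 = 789.980 mg/L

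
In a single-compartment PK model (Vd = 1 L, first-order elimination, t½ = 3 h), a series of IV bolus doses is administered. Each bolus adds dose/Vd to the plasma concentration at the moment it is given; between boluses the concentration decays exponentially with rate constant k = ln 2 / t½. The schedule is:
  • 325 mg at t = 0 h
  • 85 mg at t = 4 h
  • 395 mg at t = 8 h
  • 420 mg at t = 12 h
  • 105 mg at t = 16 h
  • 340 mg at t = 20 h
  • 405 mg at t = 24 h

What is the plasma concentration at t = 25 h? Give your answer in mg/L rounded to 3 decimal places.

471.949 mg/L

k = ln 2 / 3 = 0.23105 per h
Dose 1 (325 mg at t=0 h): 325·exp(−0.23105·25) = 1.008 mg/L
Dose 2 (85 mg at t=4 h): 85·exp(−0.23105·21) = 0.664 mg/L
Dose 3 (395 mg at t=8 h): 395·exp(−0.23105·17) = 7.776 mg/L
Dose 4 (420 mg at t=12 h): 420·exp(−0.23105·13) = 20.835 mg/L
Dose 5 (105 mg at t=16 h): 105·exp(−0.23105·9) = 13.125 mg/L
Dose 6 (340 mg at t=20 h): 340·exp(−0.23105·5) = 107.093 mg/L
Dose 7 (405 mg at t=24 h): 405·exp(−0.23105·1) = 321.449 mg/L
C(25) = 1.008 + 0.664 + 7.776 + 20.835 + 13.125 + 107.093 + 321.449 = 471.949 mg/L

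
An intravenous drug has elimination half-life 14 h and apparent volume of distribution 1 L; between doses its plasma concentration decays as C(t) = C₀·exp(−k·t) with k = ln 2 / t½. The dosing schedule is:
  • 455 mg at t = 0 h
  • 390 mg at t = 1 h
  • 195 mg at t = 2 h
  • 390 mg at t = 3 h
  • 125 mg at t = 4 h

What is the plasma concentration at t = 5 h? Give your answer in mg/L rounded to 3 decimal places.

k = ln 2 / 14 = 0.04951 per h
Dose 1 (455 mg at t=0 h): 455·exp(−0.04951·5) = 355.223 mg/L
Dose 2 (390 mg at t=1 h): 390·exp(−0.04951·4) = 319.931 mg/L
Dose 3 (195 mg at t=2 h): 195·exp(−0.04951·3) = 168.085 mg/L
Dose 4 (390 mg at t=3 h): 390·exp(−0.04951·2) = 353.232 mg/L
Dose 5 (125 mg at t=4 h): 125·exp(−0.04951·1) = 118.962 mg/L
C(5) = 355.223 + 319.931 + 168.085 + 353.232 + 118.962 = 1315.432 mg/L

1315.432 mg/L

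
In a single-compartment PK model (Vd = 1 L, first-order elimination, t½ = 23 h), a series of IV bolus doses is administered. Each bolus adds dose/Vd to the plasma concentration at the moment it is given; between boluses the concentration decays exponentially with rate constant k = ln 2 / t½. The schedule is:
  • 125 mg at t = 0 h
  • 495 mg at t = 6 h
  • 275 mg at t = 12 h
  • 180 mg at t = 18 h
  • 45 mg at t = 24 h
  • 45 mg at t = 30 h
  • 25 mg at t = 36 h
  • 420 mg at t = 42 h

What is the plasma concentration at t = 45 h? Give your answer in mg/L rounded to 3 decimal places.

k = ln 2 / 23 = 0.03014 per h
Dose 1 (125 mg at t=0 h): 125·exp(−0.03014·45) = 32.206 mg/L
Dose 2 (495 mg at t=6 h): 495·exp(−0.03014·39) = 152.814 mg/L
Dose 3 (275 mg at t=12 h): 275·exp(−0.03014·33) = 101.723 mg/L
Dose 4 (180 mg at t=18 h): 180·exp(−0.03014·27) = 79.779 mg/L
Dose 5 (45 mg at t=24 h): 45·exp(−0.03014·21) = 23.898 mg/L
Dose 6 (45 mg at t=30 h): 45·exp(−0.03014·15) = 28.634 mg/L
Dose 7 (25 mg at t=36 h): 25·exp(−0.03014·9) = 19.061 mg/L
Dose 8 (420 mg at t=42 h): 420·exp(−0.03014·3) = 383.694 mg/L
C(45) = 32.206 + 152.814 + 101.723 + 79.779 + 23.898 + 28.634 + 19.061 + 383.694 = 821.809 mg/L

821.809 mg/L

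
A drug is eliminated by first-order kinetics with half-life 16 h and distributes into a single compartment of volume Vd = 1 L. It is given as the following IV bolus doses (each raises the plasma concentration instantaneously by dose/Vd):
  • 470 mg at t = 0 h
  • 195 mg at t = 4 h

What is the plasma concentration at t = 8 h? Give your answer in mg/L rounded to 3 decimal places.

496.315 mg/L

k = ln 2 / 16 = 0.04332 per h
Dose 1 (470 mg at t=0 h): 470·exp(−0.04332·8) = 332.340 mg/L
Dose 2 (195 mg at t=4 h): 195·exp(−0.04332·4) = 163.975 mg/L
C(8) = 332.340 + 163.975 = 496.315 mg/L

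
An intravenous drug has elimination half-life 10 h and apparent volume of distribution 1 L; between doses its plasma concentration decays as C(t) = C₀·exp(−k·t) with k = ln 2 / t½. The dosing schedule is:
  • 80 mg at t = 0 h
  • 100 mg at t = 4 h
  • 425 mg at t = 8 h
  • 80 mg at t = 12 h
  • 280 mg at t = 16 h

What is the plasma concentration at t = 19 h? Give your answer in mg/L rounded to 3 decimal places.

531.737 mg/L

k = ln 2 / 10 = 0.06931 per h
Dose 1 (80 mg at t=0 h): 80·exp(−0.06931·19) = 21.435 mg/L
Dose 2 (100 mg at t=4 h): 100·exp(−0.06931·15) = 35.355 mg/L
Dose 3 (425 mg at t=8 h): 425·exp(−0.06931·11) = 198.270 mg/L
Dose 4 (80 mg at t=12 h): 80·exp(−0.06931·7) = 49.246 mg/L
Dose 5 (280 mg at t=16 h): 280·exp(−0.06931·3) = 227.431 mg/L
C(19) = 21.435 + 35.355 + 198.270 + 49.246 + 227.431 = 531.737 mg/L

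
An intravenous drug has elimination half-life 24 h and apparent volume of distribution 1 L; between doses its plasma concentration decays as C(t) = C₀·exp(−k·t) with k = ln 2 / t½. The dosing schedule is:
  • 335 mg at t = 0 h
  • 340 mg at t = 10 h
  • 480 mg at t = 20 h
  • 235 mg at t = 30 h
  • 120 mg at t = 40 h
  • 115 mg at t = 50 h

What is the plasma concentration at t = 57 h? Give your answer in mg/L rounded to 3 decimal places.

592.087 mg/L

k = ln 2 / 24 = 0.02888 per h
Dose 1 (335 mg at t=0 h): 335·exp(−0.02888·57) = 64.580 mg/L
Dose 2 (340 mg at t=10 h): 340·exp(−0.02888·47) = 87.491 mg/L
Dose 3 (480 mg at t=20 h): 480·exp(−0.02888·37) = 164.874 mg/L
Dose 4 (235 mg at t=30 h): 235·exp(−0.02888·27) = 107.748 mg/L
Dose 5 (120 mg at t=40 h): 120·exp(−0.02888·17) = 73.443 mg/L
Dose 6 (115 mg at t=50 h): 115·exp(−0.02888·7) = 93.950 mg/L
C(57) = 64.580 + 87.491 + 164.874 + 107.748 + 73.443 + 93.950 = 592.087 mg/L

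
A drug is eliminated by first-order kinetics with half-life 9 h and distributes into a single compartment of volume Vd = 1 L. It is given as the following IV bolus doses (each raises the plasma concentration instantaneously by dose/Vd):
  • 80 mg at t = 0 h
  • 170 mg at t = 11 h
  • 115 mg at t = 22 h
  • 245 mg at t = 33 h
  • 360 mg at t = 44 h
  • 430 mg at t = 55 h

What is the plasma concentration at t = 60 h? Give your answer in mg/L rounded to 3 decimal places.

439.035 mg/L

k = ln 2 / 9 = 0.07702 per h
Dose 1 (80 mg at t=0 h): 80·exp(−0.07702·60) = 0.787 mg/L
Dose 2 (170 mg at t=11 h): 170·exp(−0.07702·49) = 3.904 mg/L
Dose 3 (115 mg at t=22 h): 115·exp(−0.07702·38) = 6.161 mg/L
Dose 4 (245 mg at t=33 h): 245·exp(−0.07702·27) = 30.625 mg/L
Dose 5 (360 mg at t=44 h): 360·exp(−0.07702·16) = 104.988 mg/L
Dose 6 (430 mg at t=55 h): 430·exp(−0.07702·5) = 292.570 mg/L
C(60) = 0.787 + 3.904 + 6.161 + 30.625 + 104.988 + 292.570 = 439.035 mg/L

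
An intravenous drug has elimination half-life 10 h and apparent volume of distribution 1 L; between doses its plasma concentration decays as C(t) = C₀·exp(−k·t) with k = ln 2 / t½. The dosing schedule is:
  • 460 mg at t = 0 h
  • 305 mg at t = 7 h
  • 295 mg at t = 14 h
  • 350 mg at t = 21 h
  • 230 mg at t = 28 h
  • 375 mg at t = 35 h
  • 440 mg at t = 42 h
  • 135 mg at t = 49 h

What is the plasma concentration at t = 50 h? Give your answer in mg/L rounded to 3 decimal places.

662.389 mg/L

k = ln 2 / 10 = 0.06931 per h
Dose 1 (460 mg at t=0 h): 460·exp(−0.06931·50) = 14.375 mg/L
Dose 2 (305 mg at t=7 h): 305·exp(−0.06931·43) = 15.484 mg/L
Dose 3 (295 mg at t=14 h): 295·exp(−0.06931·36) = 24.328 mg/L
Dose 4 (350 mg at t=21 h): 350·exp(−0.06931·29) = 46.890 mg/L
Dose 5 (230 mg at t=28 h): 230·exp(−0.06931·22) = 50.057 mg/L
Dose 6 (375 mg at t=35 h): 375·exp(−0.06931·15) = 132.583 mg/L
Dose 7 (440 mg at t=42 h): 440·exp(−0.06931·8) = 252.714 mg/L
Dose 8 (135 mg at t=49 h): 135·exp(−0.06931·1) = 125.959 mg/L
C(50) = 14.375 + 15.484 + 24.328 + 46.890 + 50.057 + 132.583 + 252.714 + 125.959 = 662.389 mg/L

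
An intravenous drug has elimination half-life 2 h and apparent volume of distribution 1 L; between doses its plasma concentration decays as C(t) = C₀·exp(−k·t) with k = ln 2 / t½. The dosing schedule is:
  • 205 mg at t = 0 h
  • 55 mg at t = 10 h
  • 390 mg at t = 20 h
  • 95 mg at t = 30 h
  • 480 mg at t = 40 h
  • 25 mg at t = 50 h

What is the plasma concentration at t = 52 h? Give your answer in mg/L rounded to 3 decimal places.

20.052 mg/L

k = ln 2 / 2 = 0.34657 per h
Dose 1 (205 mg at t=0 h): 205·exp(−0.34657·52) = 0.000 mg/L
Dose 2 (55 mg at t=10 h): 55·exp(−0.34657·42) = 0.000 mg/L
Dose 3 (390 mg at t=20 h): 390·exp(−0.34657·32) = 0.006 mg/L
Dose 4 (95 mg at t=30 h): 95·exp(−0.34657·22) = 0.046 mg/L
Dose 5 (480 mg at t=40 h): 480·exp(−0.34657·12) = 7.500 mg/L
Dose 6 (25 mg at t=50 h): 25·exp(−0.34657·2) = 12.500 mg/L
C(52) = 0.000 + 0.000 + 0.006 + 0.046 + 7.500 + 12.500 = 20.052 mg/L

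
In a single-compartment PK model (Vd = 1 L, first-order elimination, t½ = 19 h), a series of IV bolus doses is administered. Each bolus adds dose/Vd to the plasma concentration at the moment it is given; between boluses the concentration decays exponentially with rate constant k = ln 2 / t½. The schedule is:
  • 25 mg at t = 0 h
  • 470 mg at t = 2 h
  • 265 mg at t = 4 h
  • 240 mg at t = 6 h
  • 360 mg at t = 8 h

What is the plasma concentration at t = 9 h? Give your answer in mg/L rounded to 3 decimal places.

k = ln 2 / 19 = 0.03648 per h
Dose 1 (25 mg at t=0 h): 25·exp(−0.03648·9) = 18.003 mg/L
Dose 2 (470 mg at t=2 h): 470·exp(−0.03648·7) = 364.076 mg/L
Dose 3 (265 mg at t=4 h): 265·exp(−0.03648·5) = 220.814 mg/L
Dose 4 (240 mg at t=6 h): 240·exp(−0.03648·3) = 215.120 mg/L
Dose 5 (360 mg at t=8 h): 360·exp(−0.03648·1) = 347.103 mg/L
C(9) = 18.003 + 364.076 + 220.814 + 215.120 + 347.103 = 1165.117 mg/L

1165.117 mg/L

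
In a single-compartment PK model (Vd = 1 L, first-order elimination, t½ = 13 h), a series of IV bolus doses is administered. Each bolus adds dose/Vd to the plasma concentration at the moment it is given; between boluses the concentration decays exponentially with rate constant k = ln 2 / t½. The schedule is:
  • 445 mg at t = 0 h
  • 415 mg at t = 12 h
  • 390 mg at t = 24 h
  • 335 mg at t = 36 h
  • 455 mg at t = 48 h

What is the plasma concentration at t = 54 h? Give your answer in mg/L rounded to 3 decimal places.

606.708 mg/L

k = ln 2 / 13 = 0.05332 per h
Dose 1 (445 mg at t=0 h): 445·exp(−0.05332·54) = 24.999 mg/L
Dose 2 (415 mg at t=12 h): 415·exp(−0.05332·42) = 44.207 mg/L
Dose 3 (390 mg at t=24 h): 390·exp(−0.05332·30) = 78.773 mg/L
Dose 4 (335 mg at t=36 h): 335·exp(−0.05332·18) = 128.302 mg/L
Dose 5 (455 mg at t=48 h): 455·exp(−0.05332·6) = 330.426 mg/L
C(54) = 24.999 + 44.207 + 78.773 + 128.302 + 330.426 = 606.708 mg/L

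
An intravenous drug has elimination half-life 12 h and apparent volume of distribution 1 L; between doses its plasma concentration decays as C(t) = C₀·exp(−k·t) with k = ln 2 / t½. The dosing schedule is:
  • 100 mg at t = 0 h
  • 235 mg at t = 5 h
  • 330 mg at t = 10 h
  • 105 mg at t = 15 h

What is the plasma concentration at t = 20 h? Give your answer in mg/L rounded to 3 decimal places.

k = ln 2 / 12 = 0.05776 per h
Dose 1 (100 mg at t=0 h): 100·exp(−0.05776·20) = 31.498 mg/L
Dose 2 (235 mg at t=5 h): 235·exp(−0.05776·15) = 98.805 mg/L
Dose 3 (330 mg at t=10 h): 330·exp(−0.05776·10) = 185.206 mg/L
Dose 4 (105 mg at t=15 h): 105·exp(−0.05776·5) = 78.661 mg/L
C(20) = 31.498 + 98.805 + 185.206 + 78.661 = 394.171 mg/L

394.171 mg/L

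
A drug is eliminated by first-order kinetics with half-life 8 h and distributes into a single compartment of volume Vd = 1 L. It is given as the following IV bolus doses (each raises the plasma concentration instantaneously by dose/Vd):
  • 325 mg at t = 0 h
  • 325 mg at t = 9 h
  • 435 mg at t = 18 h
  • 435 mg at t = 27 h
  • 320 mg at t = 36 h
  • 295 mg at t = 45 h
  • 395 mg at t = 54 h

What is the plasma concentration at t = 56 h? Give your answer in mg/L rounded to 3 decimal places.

561.961 mg/L

k = ln 2 / 8 = 0.08664 per h
Dose 1 (325 mg at t=0 h): 325·exp(−0.08664·56) = 2.539 mg/L
Dose 2 (325 mg at t=9 h): 325·exp(−0.08664·47) = 5.538 mg/L
Dose 3 (435 mg at t=18 h): 435·exp(−0.08664·38) = 16.166 mg/L
Dose 4 (435 mg at t=27 h): 435·exp(−0.08664·29) = 35.258 mg/L
Dose 5 (320 mg at t=36 h): 320·exp(−0.08664·20) = 56.569 mg/L
Dose 6 (295 mg at t=45 h): 295·exp(−0.08664·11) = 113.738 mg/L
Dose 7 (395 mg at t=54 h): 395·exp(−0.08664·2) = 332.154 mg/L
C(56) = 2.539 + 5.538 + 16.166 + 35.258 + 56.569 + 113.738 + 332.154 = 561.961 mg/L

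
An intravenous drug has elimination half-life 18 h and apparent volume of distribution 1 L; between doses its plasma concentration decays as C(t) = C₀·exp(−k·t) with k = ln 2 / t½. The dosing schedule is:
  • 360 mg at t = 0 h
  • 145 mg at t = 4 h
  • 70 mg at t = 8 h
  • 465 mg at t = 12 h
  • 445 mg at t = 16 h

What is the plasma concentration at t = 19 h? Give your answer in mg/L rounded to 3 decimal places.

k = ln 2 / 18 = 0.03851 per h
Dose 1 (360 mg at t=0 h): 360·exp(−0.03851·19) = 173.200 mg/L
Dose 2 (145 mg at t=4 h): 145·exp(−0.03851·15) = 81.378 mg/L
Dose 3 (70 mg at t=8 h): 70·exp(−0.03851·11) = 45.828 mg/L
Dose 4 (465 mg at t=12 h): 465·exp(−0.03851·7) = 355.129 mg/L
Dose 5 (445 mg at t=16 h): 445·exp(−0.03851·3) = 396.450 mg/L
C(19) = 173.200 + 81.378 + 45.828 + 355.129 + 396.450 = 1051.986 mg/L

1051.986 mg/L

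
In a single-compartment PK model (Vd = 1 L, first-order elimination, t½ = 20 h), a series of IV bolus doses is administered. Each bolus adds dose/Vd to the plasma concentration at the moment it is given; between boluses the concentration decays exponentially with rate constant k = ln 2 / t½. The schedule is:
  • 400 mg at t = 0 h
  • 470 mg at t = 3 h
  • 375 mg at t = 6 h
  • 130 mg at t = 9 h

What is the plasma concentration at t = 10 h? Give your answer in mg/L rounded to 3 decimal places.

1103.625 mg/L

k = ln 2 / 20 = 0.03466 per h
Dose 1 (400 mg at t=0 h): 400·exp(−0.03466·10) = 282.843 mg/L
Dose 2 (470 mg at t=3 h): 470·exp(−0.03466·7) = 368.755 mg/L
Dose 3 (375 mg at t=6 h): 375·exp(−0.03466·4) = 326.456 mg/L
Dose 4 (130 mg at t=9 h): 130·exp(−0.03466·1) = 125.572 mg/L
C(10) = 282.843 + 368.755 + 326.456 + 125.572 = 1103.625 mg/L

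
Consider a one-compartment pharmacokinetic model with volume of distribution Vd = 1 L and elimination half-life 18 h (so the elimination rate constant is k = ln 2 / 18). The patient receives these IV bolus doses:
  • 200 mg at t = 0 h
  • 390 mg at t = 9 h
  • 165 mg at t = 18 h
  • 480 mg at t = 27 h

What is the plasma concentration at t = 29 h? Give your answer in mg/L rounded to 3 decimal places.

798.459 mg/L

k = ln 2 / 18 = 0.03851 per h
Dose 1 (200 mg at t=0 h): 200·exp(−0.03851·29) = 65.469 mg/L
Dose 2 (390 mg at t=9 h): 390·exp(−0.03851·20) = 180.546 mg/L
Dose 3 (165 mg at t=18 h): 165·exp(−0.03851·11) = 108.024 mg/L
Dose 4 (480 mg at t=27 h): 480·exp(−0.03851·2) = 444.420 mg/L
C(29) = 65.469 + 180.546 + 108.024 + 444.420 = 798.459 mg/L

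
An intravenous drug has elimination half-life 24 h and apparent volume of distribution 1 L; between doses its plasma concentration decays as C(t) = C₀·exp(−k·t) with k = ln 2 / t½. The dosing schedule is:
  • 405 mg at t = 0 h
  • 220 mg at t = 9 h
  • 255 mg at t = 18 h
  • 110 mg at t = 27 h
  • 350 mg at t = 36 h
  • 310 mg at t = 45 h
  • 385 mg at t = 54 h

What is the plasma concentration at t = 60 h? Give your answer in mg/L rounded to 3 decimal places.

940.008 mg/L

k = ln 2 / 24 = 0.02888 per h
Dose 1 (405 mg at t=0 h): 405·exp(−0.02888·60) = 71.595 mg/L
Dose 2 (220 mg at t=9 h): 220·exp(−0.02888·51) = 50.435 mg/L
Dose 3 (255 mg at t=18 h): 255·exp(−0.02888·42) = 75.812 mg/L
Dose 4 (110 mg at t=27 h): 110·exp(−0.02888·33) = 42.411 mg/L
Dose 5 (350 mg at t=36 h): 350·exp(−0.02888·24) = 175.000 mg/L
Dose 6 (310 mg at t=45 h): 310·exp(−0.02888·15) = 201.010 mg/L
Dose 7 (385 mg at t=54 h): 385·exp(−0.02888·6) = 323.745 mg/L
C(60) = 71.595 + 50.435 + 75.812 + 42.411 + 175.000 + 201.010 + 323.745 = 940.008 mg/L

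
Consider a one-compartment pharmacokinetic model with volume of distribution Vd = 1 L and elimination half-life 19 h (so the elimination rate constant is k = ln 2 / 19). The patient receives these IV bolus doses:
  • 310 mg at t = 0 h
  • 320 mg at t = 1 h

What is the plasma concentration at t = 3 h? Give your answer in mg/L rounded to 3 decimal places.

k = ln 2 / 19 = 0.03648 per h
Dose 1 (310 mg at t=0 h): 310·exp(−0.03648·3) = 277.863 mg/L
Dose 2 (320 mg at t=1 h): 320·exp(−0.03648·2) = 297.483 mg/L
C(3) = 277.863 + 297.483 = 575.346 mg/L

575.346 mg/L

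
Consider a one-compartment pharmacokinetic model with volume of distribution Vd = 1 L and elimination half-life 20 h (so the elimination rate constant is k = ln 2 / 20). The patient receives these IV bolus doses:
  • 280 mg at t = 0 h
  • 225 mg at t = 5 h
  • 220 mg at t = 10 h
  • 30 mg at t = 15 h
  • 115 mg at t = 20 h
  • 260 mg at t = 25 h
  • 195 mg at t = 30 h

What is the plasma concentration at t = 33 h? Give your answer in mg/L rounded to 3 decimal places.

735.767 mg/L

k = ln 2 / 20 = 0.03466 per h
Dose 1 (280 mg at t=0 h): 280·exp(−0.03466·33) = 89.219 mg/L
Dose 2 (225 mg at t=5 h): 225·exp(−0.03466·28) = 85.259 mg/L
Dose 3 (220 mg at t=10 h): 220·exp(−0.03466·23) = 99.138 mg/L
Dose 4 (30 mg at t=15 h): 30·exp(−0.03466·18) = 16.077 mg/L
Dose 5 (115 mg at t=20 h): 115·exp(−0.03466·13) = 73.287 mg/L
Dose 6 (260 mg at t=25 h): 260·exp(−0.03466·8) = 197.043 mg/L
Dose 7 (195 mg at t=30 h): 195·exp(−0.03466·3) = 175.744 mg/L
C(33) = 89.219 + 85.259 + 99.138 + 16.077 + 73.287 + 197.043 + 175.744 = 735.767 mg/L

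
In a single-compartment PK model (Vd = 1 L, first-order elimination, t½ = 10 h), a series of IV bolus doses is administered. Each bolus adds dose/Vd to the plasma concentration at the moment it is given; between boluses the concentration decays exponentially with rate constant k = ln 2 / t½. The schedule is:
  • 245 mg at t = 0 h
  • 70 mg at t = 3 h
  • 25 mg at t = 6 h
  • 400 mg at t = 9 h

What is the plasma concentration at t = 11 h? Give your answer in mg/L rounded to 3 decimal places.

k = ln 2 / 10 = 0.06931 per h
Dose 1 (245 mg at t=0 h): 245·exp(−0.06931·11) = 114.297 mg/L
Dose 2 (70 mg at t=3 h): 70·exp(−0.06931·8) = 40.204 mg/L
Dose 3 (25 mg at t=6 h): 25·exp(−0.06931·5) = 17.678 mg/L
Dose 4 (400 mg at t=9 h): 400·exp(−0.06931·2) = 348.220 mg/L
C(11) = 114.297 + 40.204 + 17.678 + 348.220 = 520.399 mg/L

520.399 mg/L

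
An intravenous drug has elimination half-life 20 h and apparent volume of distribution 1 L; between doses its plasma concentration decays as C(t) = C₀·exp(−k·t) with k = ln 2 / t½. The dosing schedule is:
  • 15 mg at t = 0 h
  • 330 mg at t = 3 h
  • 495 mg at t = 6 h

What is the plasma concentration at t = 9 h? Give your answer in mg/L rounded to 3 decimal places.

725.143 mg/L

k = ln 2 / 20 = 0.03466 per h
Dose 1 (15 mg at t=0 h): 15·exp(−0.03466·9) = 10.981 mg/L
Dose 2 (330 mg at t=3 h): 330·exp(−0.03466·6) = 268.043 mg/L
Dose 3 (495 mg at t=6 h): 495·exp(−0.03466·3) = 446.119 mg/L
C(9) = 10.981 + 268.043 + 446.119 = 725.143 mg/L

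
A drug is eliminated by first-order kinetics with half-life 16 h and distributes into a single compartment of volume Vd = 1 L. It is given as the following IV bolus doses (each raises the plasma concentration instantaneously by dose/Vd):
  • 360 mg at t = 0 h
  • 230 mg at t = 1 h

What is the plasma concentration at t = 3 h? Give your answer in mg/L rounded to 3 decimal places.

k = ln 2 / 16 = 0.04332 per h
Dose 1 (360 mg at t=0 h): 360·exp(−0.04332·3) = 316.125 mg/L
Dose 2 (230 mg at t=1 h): 230·exp(−0.04332·2) = 210.911 mg/L
C(3) = 316.125 + 210.911 = 527.036 mg/L

527.036 mg/L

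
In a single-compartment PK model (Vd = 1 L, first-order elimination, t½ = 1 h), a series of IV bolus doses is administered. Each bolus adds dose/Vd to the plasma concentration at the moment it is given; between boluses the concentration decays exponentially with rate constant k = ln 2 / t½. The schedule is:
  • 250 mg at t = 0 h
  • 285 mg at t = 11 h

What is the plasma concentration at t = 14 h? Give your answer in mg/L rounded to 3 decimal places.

35.640 mg/L

k = ln 2 / 1 = 0.69315 per h
Dose 1 (250 mg at t=0 h): 250·exp(−0.69315·14) = 0.015 mg/L
Dose 2 (285 mg at t=11 h): 285·exp(−0.69315·3) = 35.625 mg/L
C(14) = 0.015 + 35.625 = 35.640 mg/L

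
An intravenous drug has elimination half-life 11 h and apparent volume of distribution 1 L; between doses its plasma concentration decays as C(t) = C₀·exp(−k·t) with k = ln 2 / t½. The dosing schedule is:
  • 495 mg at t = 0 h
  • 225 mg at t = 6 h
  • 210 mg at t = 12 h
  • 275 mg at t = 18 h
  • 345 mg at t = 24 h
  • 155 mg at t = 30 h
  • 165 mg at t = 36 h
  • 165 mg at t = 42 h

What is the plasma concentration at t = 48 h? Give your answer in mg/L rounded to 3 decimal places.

k = ln 2 / 11 = 0.06301 per h
Dose 1 (495 mg at t=0 h): 495·exp(−0.06301·48) = 24.045 mg/L
Dose 2 (225 mg at t=6 h): 225·exp(−0.06301·42) = 15.951 mg/L
Dose 3 (210 mg at t=12 h): 210·exp(−0.06301·36) = 21.729 mg/L
Dose 4 (275 mg at t=18 h): 275·exp(−0.06301·30) = 41.528 mg/L
Dose 5 (345 mg at t=24 h): 345·exp(−0.06301·24) = 76.037 mg/L
Dose 6 (155 mg at t=30 h): 155·exp(−0.06301·18) = 49.858 mg/L
Dose 7 (165 mg at t=36 h): 165·exp(−0.06301·12) = 77.462 mg/L
Dose 8 (165 mg at t=42 h): 165·exp(−0.06301·6) = 113.054 mg/L
C(48) = 24.045 + 15.951 + 21.729 + 41.528 + 76.037 + 49.858 + 77.462 + 113.054 = 419.664 mg/L

419.664 mg/L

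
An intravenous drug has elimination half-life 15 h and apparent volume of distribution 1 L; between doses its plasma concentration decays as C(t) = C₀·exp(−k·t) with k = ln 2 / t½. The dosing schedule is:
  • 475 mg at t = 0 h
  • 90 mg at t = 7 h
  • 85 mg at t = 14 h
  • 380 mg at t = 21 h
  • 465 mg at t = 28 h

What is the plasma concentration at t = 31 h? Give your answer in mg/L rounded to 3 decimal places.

826.016 mg/L

k = ln 2 / 15 = 0.04621 per h
Dose 1 (475 mg at t=0 h): 475·exp(−0.04621·31) = 113.387 mg/L
Dose 2 (90 mg at t=7 h): 90·exp(−0.04621·24) = 29.689 mg/L
Dose 3 (85 mg at t=14 h): 85·exp(−0.04621·17) = 38.748 mg/L
Dose 4 (380 mg at t=21 h): 380·exp(−0.04621·10) = 239.385 mg/L
Dose 5 (465 mg at t=28 h): 465·exp(−0.04621·3) = 404.806 mg/L
C(31) = 113.387 + 29.689 + 38.748 + 239.385 + 404.806 = 826.016 mg/L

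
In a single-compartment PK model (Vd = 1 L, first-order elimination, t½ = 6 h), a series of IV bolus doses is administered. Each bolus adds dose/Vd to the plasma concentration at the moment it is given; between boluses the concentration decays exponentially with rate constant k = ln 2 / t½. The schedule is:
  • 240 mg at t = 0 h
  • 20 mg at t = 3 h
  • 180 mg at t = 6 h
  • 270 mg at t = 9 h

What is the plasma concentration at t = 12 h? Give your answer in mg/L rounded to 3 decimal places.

k = ln 2 / 6 = 0.11552 per h
Dose 1 (240 mg at t=0 h): 240·exp(−0.11552·12) = 60.000 mg/L
Dose 2 (20 mg at t=3 h): 20·exp(−0.11552·9) = 7.071 mg/L
Dose 3 (180 mg at t=6 h): 180·exp(−0.11552·6) = 90.000 mg/L
Dose 4 (270 mg at t=9 h): 270·exp(−0.11552·3) = 190.919 mg/L
C(12) = 60.000 + 7.071 + 90.000 + 190.919 = 347.990 mg/L

347.990 mg/L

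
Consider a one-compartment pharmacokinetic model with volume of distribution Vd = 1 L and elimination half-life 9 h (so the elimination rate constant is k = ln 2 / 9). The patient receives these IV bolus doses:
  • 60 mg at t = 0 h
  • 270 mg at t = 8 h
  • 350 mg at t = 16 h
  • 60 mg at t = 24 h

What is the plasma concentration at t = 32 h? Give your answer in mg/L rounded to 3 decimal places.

k = ln 2 / 9 = 0.07702 per h
Dose 1 (60 mg at t=0 h): 60·exp(−0.07702·32) = 5.103 mg/L
Dose 2 (270 mg at t=8 h): 270·exp(−0.07702·24) = 42.522 mg/L
Dose 3 (350 mg at t=16 h): 350·exp(−0.07702·16) = 102.071 mg/L
Dose 4 (60 mg at t=24 h): 60·exp(−0.07702·8) = 32.402 mg/L
C(32) = 5.103 + 42.522 + 102.071 + 32.402 = 182.098 mg/L

182.098 mg/L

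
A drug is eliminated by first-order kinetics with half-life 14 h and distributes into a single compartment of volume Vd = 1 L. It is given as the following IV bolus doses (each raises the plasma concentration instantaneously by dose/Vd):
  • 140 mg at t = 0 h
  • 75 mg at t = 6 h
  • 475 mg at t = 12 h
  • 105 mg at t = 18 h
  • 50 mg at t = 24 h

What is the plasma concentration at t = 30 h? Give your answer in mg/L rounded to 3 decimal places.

344.501 mg/L

k = ln 2 / 14 = 0.04951 per h
Dose 1 (140 mg at t=0 h): 140·exp(−0.04951·30) = 31.700 mg/L
Dose 2 (75 mg at t=6 h): 75·exp(−0.04951·24) = 22.857 mg/L
Dose 3 (475 mg at t=12 h): 475·exp(−0.04951·18) = 194.830 mg/L
Dose 4 (105 mg at t=18 h): 105·exp(−0.04951·12) = 57.965 mg/L
Dose 5 (50 mg at t=24 h): 50·exp(−0.04951·6) = 37.150 mg/L
C(30) = 31.700 + 22.857 + 194.830 + 57.965 + 37.150 = 344.501 mg/L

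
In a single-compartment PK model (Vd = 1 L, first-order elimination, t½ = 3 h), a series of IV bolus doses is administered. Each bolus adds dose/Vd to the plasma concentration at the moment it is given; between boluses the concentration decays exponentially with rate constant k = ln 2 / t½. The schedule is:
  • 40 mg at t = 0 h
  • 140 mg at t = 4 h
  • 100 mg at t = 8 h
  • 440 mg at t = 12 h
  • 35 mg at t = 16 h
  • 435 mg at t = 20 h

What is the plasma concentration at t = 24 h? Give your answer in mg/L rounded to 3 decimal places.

209.657 mg/L

k = ln 2 / 3 = 0.23105 per h
Dose 1 (40 mg at t=0 h): 40·exp(−0.23105·24) = 0.156 mg/L
Dose 2 (140 mg at t=4 h): 140·exp(−0.23105·20) = 1.378 mg/L
Dose 3 (100 mg at t=8 h): 100·exp(−0.23105·16) = 2.480 mg/L
Dose 4 (440 mg at t=12 h): 440·exp(−0.23105·12) = 27.500 mg/L
Dose 5 (35 mg at t=16 h): 35·exp(−0.23105·8) = 5.512 mg/L
Dose 6 (435 mg at t=20 h): 435·exp(−0.23105·4) = 172.630 mg/L
C(24) = 0.156 + 1.378 + 2.480 + 27.500 + 5.512 + 172.630 = 209.657 mg/L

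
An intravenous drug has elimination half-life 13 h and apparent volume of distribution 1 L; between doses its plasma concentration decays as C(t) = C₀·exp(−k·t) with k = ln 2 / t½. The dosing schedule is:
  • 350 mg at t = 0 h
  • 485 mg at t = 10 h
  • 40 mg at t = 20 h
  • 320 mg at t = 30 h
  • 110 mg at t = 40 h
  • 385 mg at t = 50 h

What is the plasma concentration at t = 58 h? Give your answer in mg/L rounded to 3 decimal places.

424.026 mg/L

k = ln 2 / 13 = 0.05332 per h
Dose 1 (350 mg at t=0 h): 350·exp(−0.05332·58) = 15.886 mg/L
Dose 2 (485 mg at t=10 h): 485·exp(−0.05332·48) = 37.519 mg/L
Dose 3 (40 mg at t=20 h): 40·exp(−0.05332·38) = 5.274 mg/L
Dose 4 (320 mg at t=30 h): 320·exp(−0.05332·28) = 71.908 mg/L
Dose 5 (110 mg at t=40 h): 110·exp(−0.05332·18) = 42.129 mg/L
Dose 6 (385 mg at t=50 h): 385·exp(−0.05332·8) = 251.311 mg/L
C(58) = 15.886 + 37.519 + 5.274 + 71.908 + 42.129 + 251.311 = 424.026 mg/L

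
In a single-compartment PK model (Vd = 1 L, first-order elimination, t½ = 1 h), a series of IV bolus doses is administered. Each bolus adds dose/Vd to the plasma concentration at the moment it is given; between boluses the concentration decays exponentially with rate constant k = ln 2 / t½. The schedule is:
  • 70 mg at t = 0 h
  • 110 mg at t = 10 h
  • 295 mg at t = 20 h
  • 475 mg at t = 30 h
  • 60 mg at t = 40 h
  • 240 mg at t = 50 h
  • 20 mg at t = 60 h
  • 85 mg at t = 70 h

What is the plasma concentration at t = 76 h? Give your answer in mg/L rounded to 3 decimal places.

1.328 mg/L

k = ln 2 / 1 = 0.69315 per h
Dose 1 (70 mg at t=0 h): 70·exp(−0.69315·76) = 0.000 mg/L
Dose 2 (110 mg at t=10 h): 110·exp(−0.69315·66) = 0.000 mg/L
Dose 3 (295 mg at t=20 h): 295·exp(−0.69315·56) = 0.000 mg/L
Dose 4 (475 mg at t=30 h): 475·exp(−0.69315·46) = 0.000 mg/L
Dose 5 (60 mg at t=40 h): 60·exp(−0.69315·36) = 0.000 mg/L
Dose 6 (240 mg at t=50 h): 240·exp(−0.69315·26) = 0.000 mg/L
Dose 7 (20 mg at t=60 h): 20·exp(−0.69315·16) = 0.000 mg/L
Dose 8 (85 mg at t=70 h): 85·exp(−0.69315·6) = 1.328 mg/L
C(76) = 0.000 + 0.000 + 0.000 + 0.000 + 0.000 + 0.000 + 0.000 + 1.328 = 1.328 mg/L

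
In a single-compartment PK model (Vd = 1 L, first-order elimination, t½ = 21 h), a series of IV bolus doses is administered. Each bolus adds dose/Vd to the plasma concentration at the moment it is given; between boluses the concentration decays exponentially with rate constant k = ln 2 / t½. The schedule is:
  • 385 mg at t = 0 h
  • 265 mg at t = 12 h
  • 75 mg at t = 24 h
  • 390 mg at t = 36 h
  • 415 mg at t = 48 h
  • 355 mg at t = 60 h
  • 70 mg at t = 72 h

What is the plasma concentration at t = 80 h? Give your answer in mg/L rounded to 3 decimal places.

540.162 mg/L

k = ln 2 / 21 = 0.03301 per h
Dose 1 (385 mg at t=0 h): 385·exp(−0.03301·80) = 27.459 mg/L
Dose 2 (265 mg at t=12 h): 265·exp(−0.03301·68) = 28.085 mg/L
Dose 3 (75 mg at t=24 h): 75·exp(−0.03301·56) = 11.812 mg/L
Dose 4 (390 mg at t=36 h): 390·exp(−0.03301·44) = 91.271 mg/L
Dose 5 (415 mg at t=48 h): 415·exp(−0.03301·32) = 144.323 mg/L
Dose 6 (355 mg at t=60 h): 355·exp(−0.03301·20) = 183.457 mg/L
Dose 7 (70 mg at t=72 h): 70·exp(−0.03301·8) = 53.755 mg/L
C(80) = 27.459 + 28.085 + 11.812 + 91.271 + 144.323 + 183.457 + 53.755 = 540.162 mg/L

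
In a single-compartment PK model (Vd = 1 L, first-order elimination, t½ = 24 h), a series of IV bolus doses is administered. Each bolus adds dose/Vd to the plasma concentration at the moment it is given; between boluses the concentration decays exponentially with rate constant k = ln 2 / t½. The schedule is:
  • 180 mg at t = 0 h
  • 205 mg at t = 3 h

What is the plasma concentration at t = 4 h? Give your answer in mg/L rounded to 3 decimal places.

k = ln 2 / 24 = 0.02888 per h
Dose 1 (180 mg at t=0 h): 180·exp(−0.02888·4) = 160.362 mg/L
Dose 2 (205 mg at t=3 h): 205·exp(−0.02888·1) = 199.164 mg/L
C(4) = 160.362 + 199.164 = 359.526 mg/L

359.526 mg/L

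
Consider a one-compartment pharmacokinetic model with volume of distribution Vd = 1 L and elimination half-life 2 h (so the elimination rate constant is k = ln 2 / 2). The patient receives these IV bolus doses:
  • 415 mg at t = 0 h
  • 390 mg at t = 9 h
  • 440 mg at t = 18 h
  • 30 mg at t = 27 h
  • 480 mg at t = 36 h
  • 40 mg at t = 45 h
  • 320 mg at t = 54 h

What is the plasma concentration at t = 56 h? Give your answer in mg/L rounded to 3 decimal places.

161.355 mg/L

k = ln 2 / 2 = 0.34657 per h
Dose 1 (415 mg at t=0 h): 415·exp(−0.34657·56) = 0.000 mg/L
Dose 2 (390 mg at t=9 h): 390·exp(−0.34657·47) = 0.000 mg/L
Dose 3 (440 mg at t=18 h): 440·exp(−0.34657·38) = 0.001 mg/L
Dose 4 (30 mg at t=27 h): 30·exp(−0.34657·29) = 0.001 mg/L
Dose 5 (480 mg at t=36 h): 480·exp(−0.34657·20) = 0.469 mg/L
Dose 6 (40 mg at t=45 h): 40·exp(−0.34657·11) = 0.884 mg/L
Dose 7 (320 mg at t=54 h): 320·exp(−0.34657·2) = 160.000 mg/L
C(56) = 0.000 + 0.000 + 0.001 + 0.001 + 0.469 + 0.884 + 160.000 = 161.355 mg/L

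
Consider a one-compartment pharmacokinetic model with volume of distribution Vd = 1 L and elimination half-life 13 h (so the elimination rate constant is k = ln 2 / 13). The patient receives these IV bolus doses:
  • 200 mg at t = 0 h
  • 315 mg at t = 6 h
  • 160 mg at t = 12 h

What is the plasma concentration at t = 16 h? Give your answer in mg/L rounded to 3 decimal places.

k = ln 2 / 13 = 0.05332 per h
Dose 1 (200 mg at t=0 h): 200·exp(−0.05332·16) = 85.218 mg/L
Dose 2 (315 mg at t=6 h): 315·exp(−0.05332·10) = 184.820 mg/L
Dose 3 (160 mg at t=12 h): 160·exp(−0.05332·4) = 129.269 mg/L
C(16) = 85.218 + 184.820 + 129.269 = 399.307 mg/L

399.307 mg/L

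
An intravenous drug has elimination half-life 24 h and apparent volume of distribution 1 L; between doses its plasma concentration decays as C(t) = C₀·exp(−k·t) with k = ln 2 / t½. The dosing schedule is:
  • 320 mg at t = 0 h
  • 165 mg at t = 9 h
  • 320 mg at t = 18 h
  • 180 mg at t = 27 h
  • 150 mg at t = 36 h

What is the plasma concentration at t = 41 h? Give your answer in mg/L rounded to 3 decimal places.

578.059 mg/L

k = ln 2 / 24 = 0.02888 per h
Dose 1 (320 mg at t=0 h): 320·exp(−0.02888·41) = 97.924 mg/L
Dose 2 (165 mg at t=9 h): 165·exp(−0.02888·32) = 65.480 mg/L
Dose 3 (320 mg at t=18 h): 320·exp(−0.02888·23) = 164.688 mg/L
Dose 4 (180 mg at t=27 h): 180·exp(−0.02888·14) = 120.136 mg/L
Dose 5 (150 mg at t=36 h): 150·exp(−0.02888·5) = 129.830 mg/L
C(41) = 97.924 + 65.480 + 164.688 + 120.136 + 129.830 = 578.059 mg/L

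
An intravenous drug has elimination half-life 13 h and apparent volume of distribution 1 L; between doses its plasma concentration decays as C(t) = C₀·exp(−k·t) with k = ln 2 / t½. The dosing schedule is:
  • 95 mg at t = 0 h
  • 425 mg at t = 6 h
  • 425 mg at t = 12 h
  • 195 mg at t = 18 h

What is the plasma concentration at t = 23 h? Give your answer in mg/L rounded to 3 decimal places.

k = ln 2 / 13 = 0.05332 per h
Dose 1 (95 mg at t=0 h): 95·exp(−0.05332·23) = 27.870 mg/L
Dose 2 (425 mg at t=6 h): 425·exp(−0.05332·17) = 171.686 mg/L
Dose 3 (425 mg at t=12 h): 425·exp(−0.05332·11) = 236.413 mg/L
Dose 4 (195 mg at t=18 h): 195·exp(−0.05332·5) = 149.367 mg/L
C(23) = 27.870 + 171.686 + 236.413 + 149.367 = 585.335 mg/L

585.335 mg/L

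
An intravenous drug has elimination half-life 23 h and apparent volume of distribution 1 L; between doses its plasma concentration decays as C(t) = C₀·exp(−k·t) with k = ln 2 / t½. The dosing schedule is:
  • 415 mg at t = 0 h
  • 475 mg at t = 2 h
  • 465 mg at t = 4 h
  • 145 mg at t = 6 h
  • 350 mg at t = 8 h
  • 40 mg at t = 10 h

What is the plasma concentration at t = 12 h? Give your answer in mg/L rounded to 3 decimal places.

1474.777 mg/L

k = ln 2 / 23 = 0.03014 per h
Dose 1 (415 mg at t=0 h): 415·exp(−0.03014·12) = 289.061 mg/L
Dose 2 (475 mg at t=2 h): 475·exp(−0.03014·10) = 351.407 mg/L
Dose 3 (465 mg at t=4 h): 465·exp(−0.03014·8) = 365.382 mg/L
Dose 4 (145 mg at t=6 h): 145·exp(−0.03014·6) = 121.015 mg/L
Dose 5 (350 mg at t=8 h): 350·exp(−0.03014·4) = 310.252 mg/L
Dose 6 (40 mg at t=10 h): 40·exp(−0.03014·2) = 37.660 mg/L
C(12) = 289.061 + 351.407 + 365.382 + 121.015 + 310.252 + 37.660 = 1474.777 mg/L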